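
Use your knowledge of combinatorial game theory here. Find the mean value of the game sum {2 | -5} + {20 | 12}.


G1 = {2 | -5}, G2 = {20 | 12}
Each is a switch {a | b} with numbers a > b; its mean value is (a + b)/2, and mean value is additive over game sums: m(G1 + G2) = m(G1) + m(G2).
Mean of G1 = (2 + (-5))/2 = -3/2 = -3/2
Mean of G2 = (20 + (12))/2 = 32/2 = 16
Mean of G1 + G2 = -3/2 + 16 = 29/2

29/2


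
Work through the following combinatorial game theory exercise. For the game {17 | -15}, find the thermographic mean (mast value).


Game = {17 | -15}, a switch {a | b} with numbers a > b.
Its thermograph has left wall a - t and right wall b + t, which meet at t = (a - b)/2, where both equal (a + b)/2. So the mast (mean value) is at (a + b)/2.
Mean = (17 + (-15))/2 = 2/2 = 1

1


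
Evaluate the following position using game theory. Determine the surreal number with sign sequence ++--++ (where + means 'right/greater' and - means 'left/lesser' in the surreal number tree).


Sign expansion: ++--++
Rule: track bounds (lo, hi), initially (-inf, +inf). On '+', the current value becomes lo and we move to the simplest number in (value, hi): value + 1 if hi = +inf, otherwise the midpoint (value + hi)/2. On '-', the current value becomes hi and we move to value - 1 if lo = -inf, otherwise the midpoint (lo + value)/2.
Start at 0.
Step 1: sign = +, move right. Bounds: (0, +inf). Value = 1
Step 2: sign = +, move right. Bounds: (1, +inf). Value = 2
Step 3: sign = -, move left. Bounds: (1, 2). Value = 3/2
Step 4: sign = -, move left. Bounds: (1, 3/2). Value = 5/4
Step 5: sign = +, move right. Bounds: (5/4, 3/2). Value = 11/8
Step 6: sign = +, move right. Bounds: (11/8, 3/2). Value = 23/16
The surreal number with sign expansion ++--++ is 23/16.

23/16


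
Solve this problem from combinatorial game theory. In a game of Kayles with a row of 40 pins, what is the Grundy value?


Kayles: a move removes 1 or 2 adjacent pins from a contiguous row.
Removing pins from a row of k leaves two independent rows (a, b) with a + b = k - 1 (one pin) or a + b = k - 2 (two pins); an end removal gives a = 0.
By Sprague-Grundy, G(k) = mex{ G(a) XOR G(b) } over all these splits. G(0) = 0.
G(1): splits (0,0):0^0=0 -> mex({0}) = 1
G(2): splits (0,1):0^1=1 (0,0):0^0=0 -> mex({0, 1}) = 2
G(3): splits (0,2):0^2=2 (1,1):1^1=0 (0,1):0^1=1 -> mex({0, 1, 2}) = 3
G(4): splits (0,3):0^3=3 (1,2):1^2=3 (0,2):0^2=2 (1,1):1^1=0 -> mex({0, 2, 3}) = 1
G(5): splits (0,4):0^1=1 (1,3):1^3=2 (2,2):2^2=0 (0,3):0^3=3 (1,2):1^2=3 -> mex({0, 1, 2, 3}) = 4
G(6) = mex({0, 1, 2, 4}) = 3
G(7) = mex({0, 1, 3, 4, 5}) = 2
G(8) = mex({0, 2, 3, 5, 6}) = 1
G(9) = mex({0, 1, 2, 3, 6, 7}) = 4
G(10) = mex({0, 1, 3, 4, 5, 7}) = 2
G(11) = mex({0, 1, 2, 3, 4, 5}) = 6
G(12) = mex({0, 1, 2, 3, 5, 6, 7}) = 4
G(13) = mex({0, 2, 3, 4, 6, 7}) = 1
G(14) = mex({0, 1, 4, 5, 6, 7}) = 2
G(15) = mex({0, 1, 2, 3, 4, 5, 6}) = 7
G(16) = mex({0, 2, 3, 5, 6, 7}) = 1
G(17) = mex({0, 1, 2, 3, 5, 6, 7}) = 4
G(18) = mex({0, 1, 2, 4, 5, 6}) = 3
G(19) = mex({0, 1, 3, 4, 5, 7}) = 2
G(20) = mex({0, 2, 3, 4, 5, 6, 7}) = 1
G(21) = mex({0, 1, 2, 3, 5, 6, 7}) = 4
G(22) = mex({0, 1, 2, 3, 4, 5, 7}) = 6
G(23) = mex({0, 1, 2, 3, 4, 5, 6}) = 7
G(24) = mex({0, 1, 2, 3, 5, 6, 7}) = 4
G(25) = mex({0, 2, 3, 4, 6, 7}) = 1
G(26) = mex({0, 1, 3, 4, 5, 6, 7}) = 2
G(27) = mex({0, 1, 2, 3, 4, 5, 6, 7}) = 8
G(28) = mex({0, 1, 2, 3, 4, 6, 7, 8}) = 5
G(29) = mex({0, 1, 2, 3, 5, 6, 7, 8, 9}) = 4
G(30) = mex({0, 1, 2, 3, 4, 5, 6, 9, 10}) = 7
G(31) = mex({0, 1, 3, 4, 5, 7, 10, 11}) = 2
G(32) = mex({0, 2, 3, 4, 5, 6, 7, 9, 11}) = 1
G(33) = mex({0, 1, 2, 3, 4, 5, 6, 7, 9, 12}) = 8
G(34) = mex({0, 1, 2, 3, 4, 5, 7, 8, 11, 12}) = 6
G(35) = mex({0, 1, 2, 3, 4, 5, 6, 8, 9, 10, 11}) = 7
G(36) = mex({0, 1, 2, 3, 5, 6, 7, 9, 10}) = 4
G(37) = mex({0, 2, 3, 4, 6, 7, 9, 10, 11, 12}) = 1
G(38) = mex({0, 1, 3, 4, 5, 6, 7, 9, 10, 11, 12}) = 2
G(39) = mex({0, 1, 2, 4, 5, 6, 7, 9, 10, 12, 14}) = 3
G(40) = mex({0, 2, 3, 4, 6, 7, 11, 12, 14}) = 1
Therefore G(40) = 1.

1


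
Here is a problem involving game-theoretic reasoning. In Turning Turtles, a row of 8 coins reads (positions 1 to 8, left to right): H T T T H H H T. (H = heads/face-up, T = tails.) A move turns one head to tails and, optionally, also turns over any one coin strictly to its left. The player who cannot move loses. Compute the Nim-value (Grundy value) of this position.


Coins: H T T T H H H T
Key fact: a single head at position k behaves exactly like a Nim heap of size k (turning it to T and optionally flipping a coin at j < k corresponds to moving the heap from k to j, or to 0), and heads combine as a disjunctive sum (two heads at the same place would cancel, matching j XOR j = 0). So the Nim-value is the XOR of the 1-indexed positions of the heads.
Face-up positions (1-indexed): [1, 5, 6, 7]
XOR 0 with 1: 0 XOR 1 = 1
XOR 1 with 5: 1 XOR 5 = 4
XOR 4 with 6: 4 XOR 6 = 2
XOR 2 with 7: 2 XOR 7 = 5
Nim-value = 5

5


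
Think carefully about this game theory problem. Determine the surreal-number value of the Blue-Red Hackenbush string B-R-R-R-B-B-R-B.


Edges (from ground): B-R-R-R-B-B-R-B
By Berlekamp's sign-expansion rule, a Blue-Red Hackenbush stalk has the value of the surreal number whose sign sequence is the edge sequence with B -> + and R -> -.
Sign sequence: +---++-+
Trace the sign expansion in the surreal number tree, starting from 0:
Edge 1: B (sign +) -> bounds (0, +inf), value = 1
Edge 2: R (sign -) -> bounds (0, 1), value = 1/2
Edge 3: R (sign -) -> bounds (0, 1/2), value = 1/4
Edge 4: R (sign -) -> bounds (0, 1/4), value = 1/8
Edge 5: B (sign +) -> bounds (1/8, 1/4), value = 3/16
Edge 6: B (sign +) -> bounds (3/16, 1/4), value = 7/32
Edge 7: R (sign -) -> bounds (3/16, 7/32), value = 13/64
Edge 8: B (sign +) -> bounds (13/64, 7/32), value = 27/128
Game value = 27/128

27/128


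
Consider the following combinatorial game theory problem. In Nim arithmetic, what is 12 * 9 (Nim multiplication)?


Nim multiplication is bilinear over XOR: (u XOR v) * w = (u*w) XOR (v*w).
So we split each operand into its bit components and XOR the pairwise Nim products.
12 = 4 + 8 (as XOR of powers of 2).
9 = 1 + 8 (as XOR of powers of 2).
Using the standard Nim-product table on single bits:
  2*2 = 3,   2*4 = 8,   2*8 = 12,
  4*4 = 6,   4*8 = 11,  8*8 = 13,
and  1*x = x (identity), k*l = l*k (commutative).
Pairwise Nim products:
  4 * 1 = 4
  4 * 8 = 11
  8 * 1 = 8
  8 * 8 = 13
XOR them: 4 XOR 11 XOR 8 XOR 13 = 10.
Result: 12 * 9 = 10 (in Nim).

10


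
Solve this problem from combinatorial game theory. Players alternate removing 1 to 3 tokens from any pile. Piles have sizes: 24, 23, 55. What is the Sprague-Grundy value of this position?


Subtraction set: {1, 2, 3}
For this subtraction set, G(n) = n mod 4 (period = max + 1 = 4).
Pile 1 (size 24): G(24) = 24 mod 4 = 0
Pile 2 (size 23): G(23) = 23 mod 4 = 3
Pile 3 (size 55): G(55) = 55 mod 4 = 3
Total Grundy value = XOR of all: 0 XOR 3 XOR 3 = 0

0


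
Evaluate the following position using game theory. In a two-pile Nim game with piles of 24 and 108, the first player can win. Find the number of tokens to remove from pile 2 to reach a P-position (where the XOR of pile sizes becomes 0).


Piles: 24 and 108
Current XOR: 24 XOR 108 = 116 (non-zero, so this is an N-position).
To make the XOR zero, we need to find a move that balances the piles.
For pile 2 (size 108): target = 108 XOR 116 = 24
We reduce pile 2 from 108 to 24.
Tokens removed: 108 - 24 = 84
Verification: 24 XOR 24 = 0

84


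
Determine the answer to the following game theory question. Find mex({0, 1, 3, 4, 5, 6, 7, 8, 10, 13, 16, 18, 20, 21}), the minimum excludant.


Set = {0, 1, 3, 4, 5, 6, 7, 8, 10, 13, 16, 18, 20, 21}
0 is in the set.
1 is in the set.
2 is NOT in the set. This is the mex.
mex = 2

2


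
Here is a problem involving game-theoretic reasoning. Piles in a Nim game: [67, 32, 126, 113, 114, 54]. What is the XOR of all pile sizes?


We need the XOR (exclusive or) of all pile sizes.
After XOR-ing pile 1 (size 67): 0 XOR 67 = 67
After XOR-ing pile 2 (size 32): 67 XOR 32 = 99
After XOR-ing pile 3 (size 126): 99 XOR 126 = 29
After XOR-ing pile 4 (size 113): 29 XOR 113 = 108
After XOR-ing pile 5 (size 114): 108 XOR 114 = 30
After XOR-ing pile 6 (size 54): 30 XOR 54 = 40
The Nim-value of this position is 40.

40


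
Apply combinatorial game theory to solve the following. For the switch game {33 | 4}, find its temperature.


The game is {33 | 4}, a switch {a | b} with numbers a > b.
Cooling {a | b} by t gives {a - t | b + t}, which stops being hot when a - t = b + t, i.e. at t = (a - b)/2. So the temperature of a switch is (a - b)/2.
Temperature = (Left option - Right option) / 2
= (33 - (4)) / 2
= 29 / 2
= 29/2

29/2


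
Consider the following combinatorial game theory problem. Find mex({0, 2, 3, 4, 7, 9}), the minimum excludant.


Set = {0, 2, 3, 4, 7, 9}
0 is in the set.
1 is NOT in the set. This is the mex.
mex = 1

1


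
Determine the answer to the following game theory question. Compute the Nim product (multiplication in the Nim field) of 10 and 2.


Nim multiplication is bilinear over XOR: (u XOR v) * w = (u*w) XOR (v*w).
So we split each operand into its bit components and XOR the pairwise Nim products.
10 = 2 + 8 (as XOR of powers of 2).
2 = 2 (as XOR of powers of 2).
Using the standard Nim-product table on single bits:
  2*2 = 3,   2*4 = 8,   2*8 = 12,
  4*4 = 6,   4*8 = 11,  8*8 = 13,
and  1*x = x (identity), k*l = l*k (commutative).
Pairwise Nim products:
  2 * 2 = 3
  8 * 2 = 12
XOR them: 3 XOR 12 = 15.
Result: 10 * 2 = 15 (in Nim).

15


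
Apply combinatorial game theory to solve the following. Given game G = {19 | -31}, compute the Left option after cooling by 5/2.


Original game: {19 | -31} (a switch {a | b} with a > b).
Cooling by t (for t below the temperature (a - b)/2 = 25) taxes each move by t: {a | b} cooled by t is {a - t | b + t}.
Cooling amount: t = 5/2
Cooled Left option: 19 - 5/2 = 33/2
Cooled Right option: -31 + 5/2 = -57/2
Cooled game: {33/2 | -57/2}
Left option = 33/2

33/2


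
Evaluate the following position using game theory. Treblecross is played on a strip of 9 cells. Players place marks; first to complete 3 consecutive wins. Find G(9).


Treblecross: place X on empty cells; 3-in-a-row wins.
Playing within two cells of an existing X lets the opponent win at once, so sensible play treats the cells i-2..i+2 around each X as dead. The player left with no safe cell loses, so this is a normal-play take-away game on strips of safe cells.
Placing X at cell i (0-indexed) of a strip of k safe cells leaves independent strips of sizes max(0, i-2) and max(0, k-i-3). Hence G(k) = mex{ G(max(0,i-2)) XOR G(max(0,k-i-3)) : 0 <= i < k }, with G(0) = 0.
G(1): splits (0,0):0^0=0 -> mex({0}) = 1
G(2): splits (0,0):0^0=0 -> mex({0}) = 1
G(3): splits (0,0):0^0=0 -> mex({0}) = 1
G(4): splits (0,1):0^1=1 (0,0):0^0=0 -> mex({0, 1}) = 2
G(5): splits (0,2):0^1=1 (0,1):0^1=1 (0,0):0^0=0 -> mex({0, 1}) = 2
G(6) = mex({1}) = 0
G(7) = mex({0, 1, 2}) = 3
G(8) = mex({0, 1, 2}) = 3
G(9) = mex({0, 2}) = 1
Therefore G(9) = 1.

1


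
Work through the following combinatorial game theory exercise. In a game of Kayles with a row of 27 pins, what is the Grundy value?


Kayles: a move removes 1 or 2 adjacent pins from a contiguous row.
Removing pins from a row of k leaves two independent rows (a, b) with a + b = k - 1 (one pin) or a + b = k - 2 (two pins); an end removal gives a = 0.
By Sprague-Grundy, G(k) = mex{ G(a) XOR G(b) } over all these splits. G(0) = 0.
G(1): splits (0,0):0^0=0 -> mex({0}) = 1
G(2): splits (0,1):0^1=1 (0,0):0^0=0 -> mex({0, 1}) = 2
G(3): splits (0,2):0^2=2 (1,1):1^1=0 (0,1):0^1=1 -> mex({0, 1, 2}) = 3
G(4): splits (0,3):0^3=3 (1,2):1^2=3 (0,2):0^2=2 (1,1):1^1=0 -> mex({0, 2, 3}) = 1
G(5): splits (0,4):0^1=1 (1,3):1^3=2 (2,2):2^2=0 (0,3):0^3=3 (1,2):1^2=3 -> mex({0, 1, 2, 3}) = 4
G(6) = mex({0, 1, 2, 4}) = 3
G(7) = mex({0, 1, 3, 4, 5}) = 2
G(8) = mex({0, 2, 3, 5, 6}) = 1
G(9) = mex({0, 1, 2, 3, 6, 7}) = 4
G(10) = mex({0, 1, 3, 4, 5, 7}) = 2
G(11) = mex({0, 1, 2, 3, 4, 5}) = 6
G(12) = mex({0, 1, 2, 3, 5, 6, 7}) = 4
G(13) = mex({0, 2, 3, 4, 6, 7}) = 1
G(14) = mex({0, 1, 4, 5, 6, 7}) = 2
G(15) = mex({0, 1, 2, 3, 4, 5, 6}) = 7
G(16) = mex({0, 2, 3, 5, 6, 7}) = 1
G(17) = mex({0, 1, 2, 3, 5, 6, 7}) = 4
G(18) = mex({0, 1, 2, 4, 5, 6}) = 3
G(19) = mex({0, 1, 3, 4, 5, 7}) = 2
G(20) = mex({0, 2, 3, 4, 5, 6, 7}) = 1
G(21) = mex({0, 1, 2, 3, 5, 6, 7}) = 4
G(22) = mex({0, 1, 2, 3, 4, 5, 7}) = 6
G(23) = mex({0, 1, 2, 3, 4, 5, 6}) = 7
G(24) = mex({0, 1, 2, 3, 5, 6, 7}) = 4
G(25) = mex({0, 2, 3, 4, 6, 7}) = 1
G(26) = mex({0, 1, 3, 4, 5, 6, 7}) = 2
G(27) = mex({0, 1, 2, 3, 4, 5, 6, 7}) = 8
Therefore G(27) = 8.

8


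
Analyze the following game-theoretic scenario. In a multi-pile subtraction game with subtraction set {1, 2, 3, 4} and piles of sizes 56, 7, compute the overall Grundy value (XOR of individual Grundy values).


Subtraction set: {1, 2, 3, 4}
For this subtraction set, G(n) = n mod 5 (period = max + 1 = 5).
Pile 1 (size 56): G(56) = 56 mod 5 = 1
Pile 2 (size 7): G(7) = 7 mod 5 = 2
Total Grundy value = XOR of all: 1 XOR 2 = 3

3


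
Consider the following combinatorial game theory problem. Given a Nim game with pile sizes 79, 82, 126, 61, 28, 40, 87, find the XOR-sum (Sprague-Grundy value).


We need the XOR (exclusive or) of all pile sizes.
After XOR-ing pile 1 (size 79): 0 XOR 79 = 79
After XOR-ing pile 2 (size 82): 79 XOR 82 = 29
After XOR-ing pile 3 (size 126): 29 XOR 126 = 99
After XOR-ing pile 4 (size 61): 99 XOR 61 = 94
After XOR-ing pile 5 (size 28): 94 XOR 28 = 66
After XOR-ing pile 6 (size 40): 66 XOR 40 = 106
After XOR-ing pile 7 (size 87): 106 XOR 87 = 61
The Nim-value of this position is 61.

61


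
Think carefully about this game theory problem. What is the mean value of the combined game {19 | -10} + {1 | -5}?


G1 = {19 | -10}, G2 = {1 | -5}
Each is a switch {a | b} with numbers a > b; its mean value is (a + b)/2, and mean value is additive over game sums: m(G1 + G2) = m(G1) + m(G2).
Mean of G1 = (19 + (-10))/2 = 9/2 = 9/2
Mean of G2 = (1 + (-5))/2 = -4/2 = -2
Mean of G1 + G2 = 9/2 + -2 = 5/2

5/2


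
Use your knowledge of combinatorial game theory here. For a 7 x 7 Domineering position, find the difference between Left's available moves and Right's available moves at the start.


Board is 7 x 7 (rows x cols).
Left (vertical) placements: (rows-1) * cols = 6 * 7 = 42
Right (horizontal) placements: rows * (cols-1) = 7 * 6 = 42
Advantage = Left - Right = 42 - 42 = 0

0


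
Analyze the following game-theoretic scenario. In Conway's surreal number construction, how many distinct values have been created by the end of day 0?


Day 0: {|} = 0 is born. Count = 1.
Day n: the number of surreal numbers born by day n is 2^(n+1) - 1.
By day 0: 2^1 - 1 = 1
By day 0: 1 surreal numbers.

1


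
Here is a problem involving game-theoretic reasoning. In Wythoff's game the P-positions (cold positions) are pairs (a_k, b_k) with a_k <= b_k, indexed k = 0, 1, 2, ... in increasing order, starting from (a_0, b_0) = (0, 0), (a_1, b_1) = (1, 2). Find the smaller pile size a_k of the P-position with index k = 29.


By Wythoff's theorem, a_k = floor(k * phi) and b_k = floor(k * phi^2) = a_k + k, where phi = (1 + sqrt(5))/2 is the golden ratio.
phi = (1 + sqrt(5))/2 = 1.618034
k = 29
k * phi = 29 * 1.618034 = 46.922986
a_29 = floor(k * phi) = 46

46


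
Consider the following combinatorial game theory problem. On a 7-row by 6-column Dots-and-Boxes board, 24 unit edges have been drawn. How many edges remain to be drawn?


Grid: 7 x 6 boxes, i.e. 8 rows and 7 columns of dots.
Horizontal edges: (rows + 1) * cols = 8 * 6 = 48
Vertical edges: rows * (cols + 1) = 7 * 7 = 49
Total edges: 48 + 49 = 97
Edges drawn: 24
Remaining: 97 - 24 = 73

73


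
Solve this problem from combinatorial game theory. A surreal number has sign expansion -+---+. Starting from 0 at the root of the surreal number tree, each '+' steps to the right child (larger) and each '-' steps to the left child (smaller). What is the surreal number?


Sign expansion: -+---+
Rule: track bounds (lo, hi), initially (-inf, +inf). On '+', the current value becomes lo and we move to the simplest number in (value, hi): value + 1 if hi = +inf, otherwise the midpoint (value + hi)/2. On '-', the current value becomes hi and we move to value - 1 if lo = -inf, otherwise the midpoint (lo + value)/2.
Start at 0.
Step 1: sign = -, move left. Bounds: (-inf, 0). Value = -1
Step 2: sign = +, move right. Bounds: (-1, 0). Value = -1/2
Step 3: sign = -, move left. Bounds: (-1, -1/2). Value = -3/4
Step 4: sign = -, move left. Bounds: (-1, -3/4). Value = -7/8
Step 5: sign = -, move left. Bounds: (-1, -7/8). Value = -15/16
Step 6: sign = +, move right. Bounds: (-15/16, -7/8). Value = -29/32
The surreal number with sign expansion -+---+ is -29/32.

-29/32


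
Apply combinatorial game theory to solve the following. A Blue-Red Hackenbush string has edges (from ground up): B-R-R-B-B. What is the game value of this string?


Edges (from ground): B-R-R-B-B
By Berlekamp's sign-expansion rule, a Blue-Red Hackenbush stalk has the value of the surreal number whose sign sequence is the edge sequence with B -> + and R -> -.
Sign sequence: +--++
Trace the sign expansion in the surreal number tree, starting from 0:
Edge 1: B (sign +) -> bounds (0, +inf), value = 1
Edge 2: R (sign -) -> bounds (0, 1), value = 1/2
Edge 3: R (sign -) -> bounds (0, 1/2), value = 1/4
Edge 4: B (sign +) -> bounds (1/4, 1/2), value = 3/8
Edge 5: B (sign +) -> bounds (3/8, 1/2), value = 7/16
Game value = 7/16

7/16


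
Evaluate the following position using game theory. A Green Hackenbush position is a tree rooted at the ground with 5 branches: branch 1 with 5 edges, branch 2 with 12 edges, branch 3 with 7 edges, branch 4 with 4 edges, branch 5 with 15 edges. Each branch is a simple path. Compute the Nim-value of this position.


The tree has 5 branches from the ground vertex.
In Green Hackenbush, the Nim-value of a simple path of length k is k.
Branch 1: length 5, Nim-value = 5
Branch 2: length 12, Nim-value = 12
Branch 3: length 7, Nim-value = 7
Branch 4: length 4, Nim-value = 4
Branch 5: length 15, Nim-value = 15
Total Nim-value = XOR of all branch values:
0 XOR 5 = 5
5 XOR 12 = 9
9 XOR 7 = 14
14 XOR 4 = 10
10 XOR 15 = 5
Nim-value of the tree = 5

5


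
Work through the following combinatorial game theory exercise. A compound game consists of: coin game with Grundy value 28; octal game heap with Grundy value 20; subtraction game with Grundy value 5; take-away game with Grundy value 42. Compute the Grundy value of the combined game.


By the Sprague-Grundy theorem, the Grundy value of a sum of games is the XOR of individual Grundy values.
coin game: Grundy value = 28. Running XOR: 0 XOR 28 = 28
octal game heap: Grundy value = 20. Running XOR: 28 XOR 20 = 8
subtraction game: Grundy value = 5. Running XOR: 8 XOR 5 = 13
take-away game: Grundy value = 42. Running XOR: 13 XOR 42 = 39
The combined Grundy value is 39.

39


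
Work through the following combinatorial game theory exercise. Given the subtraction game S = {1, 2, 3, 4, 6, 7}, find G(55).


The subtraction set is S = {1, 2, 3, 4, 6, 7}.
G(k) = mex{ G(k - s) : s in S, s <= k }. We compute iteratively: G(0) = 0.
G(1) = mex({0}) = 1
G(2) = mex({0, 1}) = 2
G(3) = mex({0, 1, 2}) = 3
G(4) = mex({0, 1, 2, 3}) = 4
G(5) = mex({1, 2, 3, 4}) = 0
G(6) = mex({0, 2, 3, 4}) = 1
G(7) = mex({0, 1, 3, 4}) = 2
G(8) = mex({0, 1, 2, 4}) = 3
G(9) = mex({0, 1, 2, 3}) = 4
G(10) = mex({1, 2, 3, 4}) = 0
G(11) = mex({0, 2, 3, 4}) = 1
Observe that G(5)..G(11) = 0, 1, 2, 3, 4, 0, 1 repeats G(0)..G(6) = 0, 1, 2, 3, 4, 0, 1.
For k >= max(S) = 7, G(k) is determined by the previous 7 values G(k-7)..G(k-1); a window of 7 consecutive values has recurred shifted by 5, so by induction G(k + 5) = G(k) for all k >= 0: the sequence is periodic from the start with period 5.
One period: G(0..4) = 0, 1, 2, 3, 4.
55 mod 5 = 0, so G(55) = G(0) = 0.

0


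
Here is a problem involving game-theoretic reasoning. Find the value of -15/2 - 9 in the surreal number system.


x = -15/2, y = 9
Converting to common denominator: 2
x = -15/2, y = 18/2
x - y = -15/2 - 9 = -33/2

-33/2


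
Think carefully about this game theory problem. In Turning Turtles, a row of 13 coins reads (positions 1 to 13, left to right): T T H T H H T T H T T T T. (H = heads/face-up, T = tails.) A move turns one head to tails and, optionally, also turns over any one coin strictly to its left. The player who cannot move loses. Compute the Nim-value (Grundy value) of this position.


Coins: T T H T H H T T H T T T T
Key fact: a single head at position k behaves exactly like a Nim heap of size k (turning it to T and optionally flipping a coin at j < k corresponds to moving the heap from k to j, or to 0), and heads combine as a disjunctive sum (two heads at the same place would cancel, matching j XOR j = 0). So the Nim-value is the XOR of the 1-indexed positions of the heads.
Face-up positions (1-indexed): [3, 5, 6, 9]
XOR 0 with 3: 0 XOR 3 = 3
XOR 3 with 5: 3 XOR 5 = 6
XOR 6 with 6: 6 XOR 6 = 0
XOR 0 with 9: 0 XOR 9 = 9
Nim-value = 9

9


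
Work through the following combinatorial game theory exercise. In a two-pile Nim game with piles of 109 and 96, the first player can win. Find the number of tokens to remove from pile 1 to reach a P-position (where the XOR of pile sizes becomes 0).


Piles: 109 and 96
Current XOR: 109 XOR 96 = 13 (non-zero, so this is an N-position).
To make the XOR zero, we need to find a move that balances the piles.
For pile 1 (size 109): target = 109 XOR 13 = 96
We reduce pile 1 from 109 to 96.
Tokens removed: 109 - 96 = 13
Verification: 96 XOR 96 = 0

13


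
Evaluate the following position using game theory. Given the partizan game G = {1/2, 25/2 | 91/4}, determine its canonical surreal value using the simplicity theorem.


Left options: {1/2, 25/2}, max = 25/2
Right options: {91/4}, min = 91/4
All options are numbers and max(Left) < min(Right), so by the simplicity theorem the value is the simplest (earliest-born) number strictly between 25/2 and 91/4.
Integers 13 through 22 all lie strictly between 25/2 and 91/4.
Among integers, the simplest (lowest birthday = smallest |n|; 0 is born on day 0, +-n on day n) is 13.
No non-integer in the interval can be simpler: if x is a non-integer in the interval, then floor(x) or ceil(x) also lies in the interval (the interval contains an integer), and both are proper prefixes of x's sign expansion, i.e. born earlier. So the game value is 13.
Game value = 13

13


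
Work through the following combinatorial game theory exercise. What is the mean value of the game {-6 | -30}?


Game = {-6 | -30}, a switch {a | b} with numbers a > b.
Its thermograph has left wall a - t and right wall b + t, which meet at t = (a - b)/2, where both equal (a + b)/2. So the mast (mean value) is at (a + b)/2.
Mean = (-6 + (-30))/2 = -36/2 = -18

-18


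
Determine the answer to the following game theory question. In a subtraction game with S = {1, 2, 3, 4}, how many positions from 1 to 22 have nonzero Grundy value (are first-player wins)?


Subtraction set S = {1, 2, 3, 4}, so G(n) = n mod 5.
G(n) = 0 when n is a multiple of 5.
Multiples of 5 in [1, 22]: 4
N-positions (nonzero Grundy) = 22 - 4 = 18

18


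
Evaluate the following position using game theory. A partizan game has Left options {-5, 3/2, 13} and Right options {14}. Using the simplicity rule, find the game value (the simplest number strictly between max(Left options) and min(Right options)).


Left options: {-5, 3/2, 13}, max = 13
Right options: {14}, min = 14
All options are numbers and max(Left) < min(Right), so by the simplicity theorem the value is the simplest (earliest-born) number strictly between 13 and 14.
No integer lies strictly between 13 and 14, so the value is the dyadic rational m/2^k in the interval with the smallest k (then m odd); search k = 1, 2, ...:
Denominator 2: 27/2 lies strictly between 13 and 14 -- found.
The simplest number in the interval is 27/2.
Game value = 27/2

27/2


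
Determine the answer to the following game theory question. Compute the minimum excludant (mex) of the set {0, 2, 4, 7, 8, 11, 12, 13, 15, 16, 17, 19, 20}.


Set = {0, 2, 4, 7, 8, 11, 12, 13, 15, 16, 17, 19, 20}
0 is in the set.
1 is NOT in the set. This is the mex.
mex = 1

1


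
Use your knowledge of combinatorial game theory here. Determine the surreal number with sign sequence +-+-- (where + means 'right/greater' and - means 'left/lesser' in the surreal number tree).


Sign expansion: +-+--
Rule: track bounds (lo, hi), initially (-inf, +inf). On '+', the current value becomes lo and we move to the simplest number in (value, hi): value + 1 if hi = +inf, otherwise the midpoint (value + hi)/2. On '-', the current value becomes hi and we move to value - 1 if lo = -inf, otherwise the midpoint (lo + value)/2.
Start at 0.
Step 1: sign = +, move right. Bounds: (0, +inf). Value = 1
Step 2: sign = -, move left. Bounds: (0, 1). Value = 1/2
Step 3: sign = +, move right. Bounds: (1/2, 1). Value = 3/4
Step 4: sign = -, move left. Bounds: (1/2, 3/4). Value = 5/8
Step 5: sign = -, move left. Bounds: (1/2, 5/8). Value = 9/16
The surreal number with sign expansion +-+-- is 9/16.

9/16


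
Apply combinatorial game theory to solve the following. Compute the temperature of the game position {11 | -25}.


The game is {11 | -25}, a switch {a | b} with numbers a > b.
Cooling {a | b} by t gives {a - t | b + t}, which stops being hot when a - t = b + t, i.e. at t = (a - b)/2. So the temperature of a switch is (a - b)/2.
Temperature = (Left option - Right option) / 2
= (11 - (-25)) / 2
= 36 / 2
= 18

18


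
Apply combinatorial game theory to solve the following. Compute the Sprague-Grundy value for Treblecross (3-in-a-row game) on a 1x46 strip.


Treblecross: place X on empty cells; 3-in-a-row wins.
Playing within two cells of an existing X lets the opponent win at once, so sensible play treats the cells i-2..i+2 around each X as dead. The player left with no safe cell loses, so this is a normal-play take-away game on strips of safe cells.
Placing X at cell i (0-indexed) of a strip of k safe cells leaves independent strips of sizes max(0, i-2) and max(0, k-i-3). Hence G(k) = mex{ G(max(0,i-2)) XOR G(max(0,k-i-3)) : 0 <= i < k }, with G(0) = 0.
G(1): splits (0,0):0^0=0 -> mex({0}) = 1
G(2): splits (0,0):0^0=0 -> mex({0}) = 1
G(3): splits (0,0):0^0=0 -> mex({0}) = 1
G(4): splits (0,1):0^1=1 (0,0):0^0=0 -> mex({0, 1}) = 2
G(5): splits (0,2):0^1=1 (0,1):0^1=1 (0,0):0^0=0 -> mex({0, 1}) = 2
G(6) = mex({1}) = 0
G(7) = mex({0, 1, 2}) = 3
G(8) = mex({0, 1, 2}) = 3
G(9) = mex({0, 2}) = 1
G(10) = mex({0, 2, 3}) = 1
G(11) = mex({0, 3}) = 1
G(12) = mex({1, 3}) = 0
G(13) = mex({0, 1, 2, 3}) = 4
G(14) = mex({0, 1, 2}) = 3
G(15) = mex({0, 1, 2}) = 3
G(16) = mex({0, 1, 2, 4}) = 3
G(17) = mex({0, 1, 3, 4}) = 2
G(18) = mex({0, 1, 3, 4}) = 2
G(19) = mex({0, 1, 3, 5}) = 2
G(20) = mex({0, 1, 2, 3, 5}) = 4
G(21) = mex({0, 1, 2, 3, 5}) = 4
G(22) = mex({1, 2, 6}) = 0
G(23) = mex({0, 1, 2, 3, 4, 6}) = 5
G(24) = mex({0, 1, 2, 3, 4}) = 5
G(25) = mex({0, 1, 3, 4, 7}) = 2
G(26) = mex({0, 1, 3, 4, 5, 7}) = 2
G(27) = mex({0, 1, 3, 5}) = 2
G(28) = mex({0, 1, 2, 5}) = 3
G(29) = mex({0, 1, 2, 4, 5, 6}) = 3
G(30) = mex({1, 2, 4, 6}) = 0
G(31) = mex({0, 1, 2, 3, 4, 6}) = 5
G(32) = mex({1, 2, 3, 4, 7}) = 0
G(33) = mex({0, 3, 7}) = 1
G(34) = mex({0, 2, 3, 5, 7}) = 1
G(35) = mex({0, 2, 3, 5, 6}) = 1
G(36) = mex({0, 1, 2, 5, 6}) = 3
G(37) = mex({0, 1, 2, 4, 5, 6}) = 3
G(38) = mex({0, 1, 2, 4}) = 3
G(39) = mex({0, 1, 2, 3, 4, 7}) = 5
G(40) = mex({0, 1, 2, 3, 4, 5, 7}) = 6
G(41) = mex({0, 1, 2, 3, 5, 7}) = 4
G(42) = mex({0, 1, 2, 3, 5, 6, 7}) = 4
G(43) = mex({0, 2, 3, 5, 6}) = 1
G(44) = mex({1, 2, 3, 4, 5, 6}) = 0
G(45) = mex({0, 1, 2, 3, 4, 6, 7}) = 5
G(46) = mex({0, 1, 2, 3, 4, 7}) = 5
Therefore G(46) = 5.

5


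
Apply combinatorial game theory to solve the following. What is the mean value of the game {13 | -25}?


Game = {13 | -25}, a switch {a | b} with numbers a > b.
Its thermograph has left wall a - t and right wall b + t, which meet at t = (a - b)/2, where both equal (a + b)/2. So the mast (mean value) is at (a + b)/2.
Mean = (13 + (-25))/2 = -12/2 = -6

-6


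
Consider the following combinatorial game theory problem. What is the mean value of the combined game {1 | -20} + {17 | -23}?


G1 = {1 | -20}, G2 = {17 | -23}
Each is a switch {a | b} with numbers a > b; its mean value is (a + b)/2, and mean value is additive over game sums: m(G1 + G2) = m(G1) + m(G2).
Mean of G1 = (1 + (-20))/2 = -19/2 = -19/2
Mean of G2 = (17 + (-23))/2 = -6/2 = -3
Mean of G1 + G2 = -19/2 + -3 = -25/2

-25/2


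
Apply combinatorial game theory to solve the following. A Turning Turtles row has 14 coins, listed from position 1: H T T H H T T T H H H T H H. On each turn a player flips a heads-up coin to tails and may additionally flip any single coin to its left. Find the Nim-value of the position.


Coins: H T T H H T T T H H H T H H
Key fact: a single head at position k behaves exactly like a Nim heap of size k (turning it to T and optionally flipping a coin at j < k corresponds to moving the heap from k to j, or to 0), and heads combine as a disjunctive sum (two heads at the same place would cancel, matching j XOR j = 0). So the Nim-value is the XOR of the 1-indexed positions of the heads.
Face-up positions (1-indexed): [1, 4, 5, 9, 10, 11, 13, 14]
XOR 0 with 1: 0 XOR 1 = 1
XOR 1 with 4: 1 XOR 4 = 5
XOR 5 with 5: 5 XOR 5 = 0
XOR 0 with 9: 0 XOR 9 = 9
XOR 9 with 10: 9 XOR 10 = 3
XOR 3 with 11: 3 XOR 11 = 8
XOR 8 with 13: 8 XOR 13 = 5
XOR 5 with 14: 5 XOR 14 = 11
Nim-value = 11

11


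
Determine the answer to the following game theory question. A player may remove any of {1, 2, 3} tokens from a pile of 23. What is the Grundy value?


The subtraction set is S = {1, 2, 3}.
G(k) = mex{ G(k - s) : s in S, s <= k }. We compute iteratively: G(0) = 0.
G(1) = mex({0}) = 1
G(2) = mex({0, 1}) = 2
G(3) = mex({0, 1, 2}) = 3
G(4) = mex({1, 2, 3}) = 0
G(5) = mex({0, 2, 3}) = 1
G(6) = mex({0, 1, 3}) = 2
Observe that G(4)..G(6) = 0, 1, 2 repeats G(0)..G(2) = 0, 1, 2.
For k >= max(S) = 3, G(k) is determined by the previous 3 values G(k-3)..G(k-1); a window of 3 consecutive values has recurred shifted by 4, so by induction G(k + 4) = G(k) for all k >= 0: the sequence is periodic from the start with period 4.
One period: G(0..3) = 0, 1, 2, 3.
23 mod 4 = 3, so G(23) = G(3) = 3.

3


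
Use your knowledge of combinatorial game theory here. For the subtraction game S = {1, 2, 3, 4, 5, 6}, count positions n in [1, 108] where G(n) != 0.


Subtraction set S = {1, 2, 3, 4, 5, 6}, so G(n) = n mod 7.
G(n) = 0 when n is a multiple of 7.
Multiples of 7 in [1, 108]: 15
N-positions (nonzero Grundy) = 108 - 15 = 93

93


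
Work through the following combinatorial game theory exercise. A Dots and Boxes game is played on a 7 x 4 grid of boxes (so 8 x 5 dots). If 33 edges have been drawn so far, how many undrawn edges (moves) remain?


Grid: 7 x 4 boxes, i.e. 8 rows and 5 columns of dots.
Horizontal edges: (rows + 1) * cols = 8 * 4 = 32
Vertical edges: rows * (cols + 1) = 7 * 5 = 35
Total edges: 32 + 35 = 67
Edges drawn: 33
Remaining: 67 - 33 = 34

34


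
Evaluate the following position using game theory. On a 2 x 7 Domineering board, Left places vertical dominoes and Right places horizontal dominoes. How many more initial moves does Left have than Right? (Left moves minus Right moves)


Board is 2 x 7 (rows x cols).
Left (vertical) placements: (rows-1) * cols = 1 * 7 = 7
Right (horizontal) placements: rows * (cols-1) = 2 * 6 = 12
Advantage = Left - Right = 7 - 12 = -5

-5


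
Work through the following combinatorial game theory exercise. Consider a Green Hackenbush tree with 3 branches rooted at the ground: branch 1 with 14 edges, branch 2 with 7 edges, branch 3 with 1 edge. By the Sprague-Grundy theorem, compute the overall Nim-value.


The tree has 3 branches from the ground vertex.
In Green Hackenbush, the Nim-value of a simple path of length k is k.
Branch 1: length 14, Nim-value = 14
Branch 2: length 7, Nim-value = 7
Branch 3: length 1, Nim-value = 1
Total Nim-value = XOR of all branch values:
0 XOR 14 = 14
14 XOR 7 = 9
9 XOR 1 = 8
Nim-value of the tree = 8

8


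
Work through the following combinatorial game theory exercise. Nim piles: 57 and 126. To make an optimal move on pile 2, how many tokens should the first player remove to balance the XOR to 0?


Piles: 57 and 126
Current XOR: 57 XOR 126 = 71 (non-zero, so this is an N-position).
To make the XOR zero, we need to find a move that balances the piles.
For pile 2 (size 126): target = 126 XOR 71 = 57
We reduce pile 2 from 126 to 57.
Tokens removed: 126 - 57 = 69
Verification: 57 XOR 57 = 0

69


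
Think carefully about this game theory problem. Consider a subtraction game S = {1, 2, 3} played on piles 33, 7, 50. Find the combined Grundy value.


Subtraction set: {1, 2, 3}
For this subtraction set, G(n) = n mod 4 (period = max + 1 = 4).
Pile 1 (size 33): G(33) = 33 mod 4 = 1
Pile 2 (size 7): G(7) = 7 mod 4 = 3
Pile 3 (size 50): G(50) = 50 mod 4 = 2
Total Grundy value = XOR of all: 1 XOR 3 XOR 2 = 0

0


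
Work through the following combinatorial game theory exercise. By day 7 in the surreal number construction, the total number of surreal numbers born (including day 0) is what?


Day 0: {|} = 0 is born. Count = 1.
Day n: the number of surreal numbers born by day n is 2^(n+1) - 1.
By day 0: 2^1 - 1 = 1
By day 1: 2^2 - 1 = 3
By day 2: 2^3 - 1 = 7
By day 3: 2^4 - 1 = 15
By day 4: 2^5 - 1 = 31
By day 5: 2^6 - 1 = 63
By day 6: 2^7 - 1 = 127
By day 7: 2^8 - 1 = 255
By day 7: 255 surreal numbers.

255


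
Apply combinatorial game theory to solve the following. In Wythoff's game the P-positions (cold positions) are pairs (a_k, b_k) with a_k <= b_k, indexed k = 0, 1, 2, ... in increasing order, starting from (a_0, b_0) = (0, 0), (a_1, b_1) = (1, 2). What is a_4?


By Wythoff's theorem, a_k = floor(k * phi) and b_k = floor(k * phi^2) = a_k + k, where phi = (1 + sqrt(5))/2 is the golden ratio.
phi = (1 + sqrt(5))/2 = 1.618034
k = 4
k * phi = 4 * 1.618034 = 6.472136
a_4 = floor(k * phi) = 6

6


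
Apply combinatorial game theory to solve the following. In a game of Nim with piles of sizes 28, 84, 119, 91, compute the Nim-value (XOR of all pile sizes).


We need the XOR (exclusive or) of all pile sizes.
After XOR-ing pile 1 (size 28): 0 XOR 28 = 28
After XOR-ing pile 2 (size 84): 28 XOR 84 = 72
After XOR-ing pile 3 (size 119): 72 XOR 119 = 63
After XOR-ing pile 4 (size 91): 63 XOR 91 = 100
The Nim-value of this position is 100.

100


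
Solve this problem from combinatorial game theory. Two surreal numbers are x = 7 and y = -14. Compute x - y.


x = 7, y = -14
x - y = 7 - -14 = 21

21


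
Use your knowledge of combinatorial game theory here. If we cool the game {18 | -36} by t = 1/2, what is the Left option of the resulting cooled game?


Original game: {18 | -36} (a switch {a | b} with a > b).
Cooling by t (for t below the temperature (a - b)/2 = 27) taxes each move by t: {a | b} cooled by t is {a - t | b + t}.
Cooling amount: t = 1/2
Cooled Left option: 18 - 1/2 = 35/2
Cooled Right option: -36 + 1/2 = -71/2
Cooled game: {35/2 | -71/2}
Left option = 35/2

35/2


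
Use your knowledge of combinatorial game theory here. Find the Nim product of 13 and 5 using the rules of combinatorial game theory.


Nim multiplication is bilinear over XOR: (u XOR v) * w = (u*w) XOR (v*w).
So we split each operand into its bit components and XOR the pairwise Nim products.
13 = 1 + 4 + 8 (as XOR of powers of 2).
5 = 1 + 4 (as XOR of powers of 2).
Using the standard Nim-product table on single bits:
  2*2 = 3,   2*4 = 8,   2*8 = 12,
  4*4 = 6,   4*8 = 11,  8*8 = 13,
and  1*x = x (identity), k*l = l*k (commutative).
Pairwise Nim products:
  1 * 1 = 1
  1 * 4 = 4
  4 * 1 = 4
  4 * 4 = 6
  8 * 1 = 8
  8 * 4 = 11
XOR them: 1 XOR 4 XOR 4 XOR 6 XOR 8 XOR 11 = 4.
Result: 13 * 5 = 4 (in Nim).

4


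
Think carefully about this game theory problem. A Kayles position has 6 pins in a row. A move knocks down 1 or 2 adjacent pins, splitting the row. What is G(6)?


Kayles: a move removes 1 or 2 adjacent pins from a contiguous row.
Removing pins from a row of k leaves two independent rows (a, b) with a + b = k - 1 (one pin) or a + b = k - 2 (two pins); an end removal gives a = 0.
By Sprague-Grundy, G(k) = mex{ G(a) XOR G(b) } over all these splits. G(0) = 0.
G(1): splits (0,0):0^0=0 -> mex({0}) = 1
G(2): splits (0,1):0^1=1 (0,0):0^0=0 -> mex({0, 1}) = 2
G(3): splits (0,2):0^2=2 (1,1):1^1=0 (0,1):0^1=1 -> mex({0, 1, 2}) = 3
G(4): splits (0,3):0^3=3 (1,2):1^2=3 (0,2):0^2=2 (1,1):1^1=0 -> mex({0, 2, 3}) = 1
G(5): splits (0,4):0^1=1 (1,3):1^3=2 (2,2):2^2=0 (0,3):0^3=3 (1,2):1^2=3 -> mex({0, 1, 2, 3}) = 4
G(6) = mex({0, 1, 2, 4}) = 3
Therefore G(6) = 3.

3


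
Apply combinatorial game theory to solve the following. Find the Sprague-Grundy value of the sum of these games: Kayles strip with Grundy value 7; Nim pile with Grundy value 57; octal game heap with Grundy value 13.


By the Sprague-Grundy theorem, the Grundy value of a sum of games is the XOR of individual Grundy values.
Kayles strip: Grundy value = 7. Running XOR: 0 XOR 7 = 7
Nim pile: Grundy value = 57. Running XOR: 7 XOR 57 = 62
octal game heap: Grundy value = 13. Running XOR: 62 XOR 13 = 51
The combined Grundy value is 51.

51


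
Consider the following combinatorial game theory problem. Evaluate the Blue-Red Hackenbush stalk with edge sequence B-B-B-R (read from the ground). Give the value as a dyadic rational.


Edges (from ground): B-B-B-R
By Berlekamp's sign-expansion rule, a Blue-Red Hackenbush stalk has the value of the surreal number whose sign sequence is the edge sequence with B -> + and R -> -.
Sign sequence: +++-
Trace the sign expansion in the surreal number tree, starting from 0:
Edge 1: B (sign +) -> bounds (0, +inf), value = 1
Edge 2: B (sign +) -> bounds (1, +inf), value = 2
Edge 3: B (sign +) -> bounds (2, +inf), value = 3
Edge 4: R (sign -) -> bounds (2, 3), value = 5/2
Game value = 5/2

5/2


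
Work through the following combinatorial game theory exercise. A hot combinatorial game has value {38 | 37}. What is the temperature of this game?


The game is {38 | 37}, a switch {a | b} with numbers a > b.
Cooling {a | b} by t gives {a - t | b + t}, which stops being hot when a - t = b + t, i.e. at t = (a - b)/2. So the temperature of a switch is (a - b)/2.
Temperature = (Left option - Right option) / 2
= (38 - (37)) / 2
= 1 / 2
= 1/2

1/2


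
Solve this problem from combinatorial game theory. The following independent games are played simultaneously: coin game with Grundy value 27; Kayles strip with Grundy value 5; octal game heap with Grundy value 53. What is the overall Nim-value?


By the Sprague-Grundy theorem, the Grundy value of a sum of games is the XOR of individual Grundy values.
coin game: Grundy value = 27. Running XOR: 0 XOR 27 = 27
Kayles strip: Grundy value = 5. Running XOR: 27 XOR 5 = 30
octal game heap: Grundy value = 53. Running XOR: 30 XOR 53 = 43
The combined Grundy value is 43.

43


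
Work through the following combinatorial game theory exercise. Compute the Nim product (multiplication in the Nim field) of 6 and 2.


Nim multiplication is bilinear over XOR: (u XOR v) * w = (u*w) XOR (v*w).
So we split each operand into its bit components and XOR the pairwise Nim products.
6 = 2 + 4 (as XOR of powers of 2).
2 = 2 (as XOR of powers of 2).
Using the standard Nim-product table on single bits:
  2*2 = 3,   2*4 = 8,   2*8 = 12,
  4*4 = 6,   4*8 = 11,  8*8 = 13,
and  1*x = x (identity), k*l = l*k (commutative).
Pairwise Nim products:
  2 * 2 = 3
  4 * 2 = 8
XOR them: 3 XOR 8 = 11.
Result: 6 * 2 = 11 (in Nim).

11


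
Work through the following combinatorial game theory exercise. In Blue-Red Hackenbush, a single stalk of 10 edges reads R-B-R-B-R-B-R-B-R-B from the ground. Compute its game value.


Edges (from ground): R-B-R-B-R-B-R-B-R-B
By Berlekamp's sign-expansion rule, a Blue-Red Hackenbush stalk has the value of the surreal number whose sign sequence is the edge sequence with B -> + and R -> -.
Sign sequence: -+-+-+-+-+
Trace the sign expansion in the surreal number tree, starting from 0:
Edge 1: R (sign -) -> bounds (-inf, 0), value = -1
Edge 2: B (sign +) -> bounds (-1, 0), value = -1/2
Edge 3: R (sign -) -> bounds (-1, -1/2), value = -3/4
Edge 4: B (sign +) -> bounds (-3/4, -1/2), value = -5/8
Edge 5: R (sign -) -> bounds (-3/4, -5/8), value = -11/16
Edge 6: B (sign +) -> bounds (-11/16, -5/8), value = -21/32
Edge 7: R (sign -) -> bounds (-11/16, -21/32), value = -43/64
Edge 8: B (sign +) -> bounds (-43/64, -21/32), value = -85/128
Edge 9: R (sign -) -> bounds (-43/64, -85/128), value = -171/256
Edge 10: B (sign +) -> bounds (-171/256, -85/128), value = -341/512
Game value = -341/512

-341/512
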